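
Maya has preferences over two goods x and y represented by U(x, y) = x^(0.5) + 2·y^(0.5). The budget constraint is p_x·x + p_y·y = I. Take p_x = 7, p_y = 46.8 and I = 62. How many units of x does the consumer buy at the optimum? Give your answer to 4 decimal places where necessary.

x* = 5.5416

From the CES first-order condition, (1/2)·(y/x)^(0.5) = p_x/p_y.
Solve for the ratio: y/x = [2·p_x/p_y]^(2).
With the ratio pinned down, the budget gives x* = I/(p_x + p_y·(y/x)) and y* = (y/x)·x*.
Numerically y/x = 0.089488, so x* = 62/(7 + 46.8·0.089488) = 5.5416.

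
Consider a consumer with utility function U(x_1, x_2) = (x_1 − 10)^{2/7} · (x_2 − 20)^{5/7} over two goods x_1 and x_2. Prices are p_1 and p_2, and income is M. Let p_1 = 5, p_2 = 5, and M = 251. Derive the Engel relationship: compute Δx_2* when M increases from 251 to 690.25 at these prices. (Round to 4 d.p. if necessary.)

Δx_2* = 62.75

After buying the subsistence bundle (10, 20), a share 2/7 of the remaining income goes to x_1: x_1* = 10 + 2/7·(M − 10p_1 − 20p_2)/p_1.
Discretionary income = 251 − 10·5 − 20·5 = 101; x_2* = 20 + 5/7·101/5 = 34.4286.
At M' = 690.25: x_2* = 97.1786. Change: 97.1786 − 34.4286 = 62.75.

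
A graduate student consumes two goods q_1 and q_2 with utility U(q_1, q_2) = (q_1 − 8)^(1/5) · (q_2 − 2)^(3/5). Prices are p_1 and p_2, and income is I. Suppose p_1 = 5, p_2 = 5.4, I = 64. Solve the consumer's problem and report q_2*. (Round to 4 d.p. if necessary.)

q_2* = 3.8333

Discretionary income = 64 − 8·5 − 2·5.4 = 13.2; q_2* = 2 + 0.75·13.2/5.4 = 3.8333.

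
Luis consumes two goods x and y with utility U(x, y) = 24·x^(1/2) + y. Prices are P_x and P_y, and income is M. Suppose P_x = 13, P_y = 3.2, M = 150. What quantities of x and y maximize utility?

MU_x = 12/√x, MU_y = 1. Tangency: 12/√x = P_x/P_y.
Solve: √x = 12·P_y/P_x, so x*(P_x,P_y) = (12·P_y/P_x)², and y* = (M − P_x·x*)/P_y.
Plugging in: x* = (12·3.2/13)² = 8.7252, y* = 11.4288.

x* = 8.7252, y* = 11.4288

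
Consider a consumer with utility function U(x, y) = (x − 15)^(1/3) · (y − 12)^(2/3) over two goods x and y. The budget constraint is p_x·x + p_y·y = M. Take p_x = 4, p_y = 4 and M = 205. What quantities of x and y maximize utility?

x* = 23.0833, y* = 28.1667

Let x' = x−15, y' = y−12. MRS = (1/2)·y'/x' = p_x/p_y.
After buying the subsistence bundle (15, 12), a share 1/3 of the remaining income goes to x: x* = 15 + 1/3·(M − 15p_x − 12p_y)/p_x.
Discretionary income = 205 − 15·4 − 12·4 = 97; x* = 15 + 1/3·97/4 = 23.0833; y* = 12 + 2/3·97/4 = 28.1667.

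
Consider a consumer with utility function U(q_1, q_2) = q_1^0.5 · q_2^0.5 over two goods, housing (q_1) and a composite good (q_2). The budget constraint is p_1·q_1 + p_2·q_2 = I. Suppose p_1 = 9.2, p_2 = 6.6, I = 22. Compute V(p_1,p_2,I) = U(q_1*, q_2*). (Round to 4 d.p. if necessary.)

V = 1.4116

Tangency: MRS = q_2/q_1 = p_1/p_2.
Rearranging, p_2·q_2 = p_1·q_1. Substituting into the budget gives p_1·q_1·(1 + 1) = I.
Demand: q_1*(p_1,p_2,I) = 0.5·I/p_1 and q_2* = 0.5·I/p_2.
At p_1=9.2, p_2=6.6, I=22: q_1* = 0.5·22/9.2 = 1.1957, q_2* = 1.6667.
Utility at the optimum: U(1.1957, 1.6667) = 1.4116.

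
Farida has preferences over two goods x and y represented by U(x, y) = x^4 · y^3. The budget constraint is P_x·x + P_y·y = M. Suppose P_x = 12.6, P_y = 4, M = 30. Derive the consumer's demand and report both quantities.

x* = 1.3605, y* = 3.2143

Demand: x*(P_x,P_y,M) = 4/7·M/P_x and y* = 3/7·M/P_y.
At P_x=12.6, P_y=4, M=30: x* = 4/7·30/12.6 = 1.3605, y* = 3.2143.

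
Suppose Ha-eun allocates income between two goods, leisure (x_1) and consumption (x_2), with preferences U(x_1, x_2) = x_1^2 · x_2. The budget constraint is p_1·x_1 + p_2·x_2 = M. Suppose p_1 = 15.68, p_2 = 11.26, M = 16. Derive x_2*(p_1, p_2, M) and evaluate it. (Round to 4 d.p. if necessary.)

The MRS is 2·x_2/x_1. Set MRS = p_1/p_2.
So 2·p_2·x_2 = p_1·x_1; combined with the budget, a share 2/3 of income goes to x_1.
Demand: x_1*(p_1,p_2,M) = 2/3·M/p_1 and x_2* = 1/3·M/p_2.
At p_1=15.68, p_2=11.26, M=16: x_2* = 1/3·16/11.26 = 0.4737.

x_2* = 0.4737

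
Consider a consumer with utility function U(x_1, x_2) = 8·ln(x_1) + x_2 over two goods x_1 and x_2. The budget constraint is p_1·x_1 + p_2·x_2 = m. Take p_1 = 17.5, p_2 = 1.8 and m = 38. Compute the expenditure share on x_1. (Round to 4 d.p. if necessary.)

share on x_1 = 0.3789

Set MRS = p_1/p_2: (8/x_1)/1 = p_1/p_2.
So x_1*(p_1,p_2) = 8·p_2/p_1, independent of income; and x_2* = (m − 8·p_2)/p_2.
At the given prices: x_1* = 8·1.8/17.5 = 0.8229, and x_2* = 13.1111.
Expenditure on x_1: 17.5·0.8229 = 14.4; share = 0.3789.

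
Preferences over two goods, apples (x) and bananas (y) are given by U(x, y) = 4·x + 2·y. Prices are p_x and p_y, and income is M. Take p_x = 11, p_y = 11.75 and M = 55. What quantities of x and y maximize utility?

Perfect substitutes: compare marginal utility per dollar. 4/p_x vs 2/p_y → 0.3636 vs 0.1702.
x gives more utility per dollar, so spend all income on x: x* = M/p_x, y* = 0.
Numerically: x* = 5, y* = 0.

x* = 5, y* = 0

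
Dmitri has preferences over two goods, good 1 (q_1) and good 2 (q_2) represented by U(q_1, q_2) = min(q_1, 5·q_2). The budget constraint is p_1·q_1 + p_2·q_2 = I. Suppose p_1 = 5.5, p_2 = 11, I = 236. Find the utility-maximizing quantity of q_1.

With perfect complements, no substitution: consume in ratio q_1:q_2 = 5:1.
Budget: p_1·q_1 + p_2·(1/5)·q_1 = I, so (5·p_1 + p_2)·q_1 = 5·I.
Demand: q_1*(p_1,p_2,I) = 5·I/(5·p_1 + p_2), q_2* = I/(5·p_1 + p_2).
Here 5·5.5 + 11 = 38.5, giving q_1* = 30.6494.

q_1* = 30.6494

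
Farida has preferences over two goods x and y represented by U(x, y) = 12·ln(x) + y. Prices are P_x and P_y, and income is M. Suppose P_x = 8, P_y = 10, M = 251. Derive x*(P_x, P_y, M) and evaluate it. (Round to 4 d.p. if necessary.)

x* = 15

Set MRS = P_x/P_y: (12/x)/1 = P_x/P_y.
So x*(P_x,P_y) = 12·P_y/P_x, independent of income; and y* = (M − 12·P_y)/P_y.
At the given prices: x* = 12·10/8 = 15.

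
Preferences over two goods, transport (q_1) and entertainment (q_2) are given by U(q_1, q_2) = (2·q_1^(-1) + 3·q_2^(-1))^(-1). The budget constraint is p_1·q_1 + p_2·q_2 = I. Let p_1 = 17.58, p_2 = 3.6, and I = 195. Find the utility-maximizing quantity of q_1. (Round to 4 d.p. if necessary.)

q_1* = 7.1368

MRS = MU_q_1/MU_q_2 = (2/3)·(q_2/q_1)^(2). Set equal to p_1/p_2.
Solve for the ratio: q_2/q_1 = [(3/2)·p_1/p_2]^(0.5).
Substitute q_2 = (q_2/q_1)·q_1 into the budget: q_1* = I/(p_1 + p_2·(q_2/q_1)).
Numerically q_2/q_1 = 2.706474, so q_1* = 195/(17.58 + 3.6·2.706474) = 7.1368.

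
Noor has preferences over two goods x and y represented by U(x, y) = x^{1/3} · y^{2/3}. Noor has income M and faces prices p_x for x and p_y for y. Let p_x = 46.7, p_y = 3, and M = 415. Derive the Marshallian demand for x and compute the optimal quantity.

x* = 2.9622

Tangency: MRS = (1/2)·y/x = p_x/p_y.
Rearranging, p_y·y = 2·p_x·x. Substituting into the budget gives p_x·x·(1 + 2) = M.
Demand: x*(p_x,p_y,M) = 1/3·M/p_x and y* = 2/3·M/p_y.
At p_x=46.7, p_y=3, M=415: x* = 1/3·415/46.7 = 2.9622.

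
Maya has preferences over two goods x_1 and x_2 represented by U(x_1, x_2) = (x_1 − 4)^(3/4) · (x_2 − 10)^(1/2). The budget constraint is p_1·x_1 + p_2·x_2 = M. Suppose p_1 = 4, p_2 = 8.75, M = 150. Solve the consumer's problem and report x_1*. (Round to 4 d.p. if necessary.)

MRS = (3/2)·(x_2−10)/(x_1−4). Tangency with p_1/p_2 gives x_2−10 = (2/3)·(p_1/p_2)·(x_1−4).
After buying the subsistence bundle (4, 10), a share 0.6 of the remaining income goes to x_1: x_1* = 4 + 0.6·(M − 4p_1 − 10p_2)/p_1.
Discretionary income = 150 − 4·4 − 10·8.75 = 46.5; x_1* = 4 + 0.6·46.5/4 = 10.975.

x_1* = 10.975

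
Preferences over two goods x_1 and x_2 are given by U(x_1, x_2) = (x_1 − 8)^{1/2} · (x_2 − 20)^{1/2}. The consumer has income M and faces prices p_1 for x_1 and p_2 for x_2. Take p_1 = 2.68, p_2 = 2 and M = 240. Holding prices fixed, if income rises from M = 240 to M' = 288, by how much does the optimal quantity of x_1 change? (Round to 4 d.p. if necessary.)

Δx_1* = 8.9552

MRS = (x_2−20)/(x_1−8). Tangency with p_1/p_2 gives x_2−20 = (p_1/p_2)·(x_1−8).
After buying the subsistence bundle (8, 20), a share 0.5 of the remaining income goes to x_1: x_1* = 8 + 0.5·(M − 8p_1 − 20p_2)/p_1.
Discretionary income = 240 − 8·2.68 − 20·2 = 178.56; x_1* = 8 + 0.5·178.56/2.68 = 41.3134.
At M' = 288: x_1* = 50.2687. Change: 50.2687 − 41.3134 = 8.9552.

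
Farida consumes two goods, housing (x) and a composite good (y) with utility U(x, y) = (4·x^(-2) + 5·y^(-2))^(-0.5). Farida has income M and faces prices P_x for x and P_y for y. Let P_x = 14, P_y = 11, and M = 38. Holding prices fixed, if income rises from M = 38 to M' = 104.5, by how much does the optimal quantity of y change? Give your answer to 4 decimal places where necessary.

Δy* = 2.8922

MU_x ∝ 4·x^(-3), MU_y ∝ 5·y^(-3), so MRS = (4/5)·(y/x)^(3) = P_x/P_y.
Hence y/x = ((5/4)·P_x/P_y)^(1/(3)), i.e. raised to the 1/3 power.
Substitute y = (y/x)·x into the budget: x* = M/(P_x + P_y·(y/x)).
Numerically y/x = 1.167388, so x* = 38/(14 + 11·1.167388) = 1.4157 and y* = 1.167388·1.4157 = 1.6527.
At M' = 104.5: y* = 4.5449. Change: 4.5449 − 1.6527 = 2.8922.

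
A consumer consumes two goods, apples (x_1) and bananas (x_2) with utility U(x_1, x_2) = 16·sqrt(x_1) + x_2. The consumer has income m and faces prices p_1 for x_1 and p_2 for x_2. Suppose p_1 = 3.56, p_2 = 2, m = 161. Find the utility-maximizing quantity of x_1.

MU_x_1 = 8/√x_1, MU_x_2 = 1. Tangency: 8/√x_1 = p_1/p_2.
Thus x_1* = (8·p_2/p_1)² — independent of m — with the rest of income spent on x_2.
Plugging in: x_1* = (8·2/3.56)² = 20.1995.

x_1* = 20.1995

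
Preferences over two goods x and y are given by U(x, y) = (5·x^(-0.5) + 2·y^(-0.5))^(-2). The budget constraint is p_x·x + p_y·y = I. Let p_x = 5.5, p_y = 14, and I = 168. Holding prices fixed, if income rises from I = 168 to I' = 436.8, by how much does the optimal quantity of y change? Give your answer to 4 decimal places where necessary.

MRS = MU_x/MU_y = (5/2)·(y/x)^(1.5). Set equal to p_x/p_y.
Hence y/x = ((2/5)·p_x/p_y)^(1/(1.5)), i.e. raised to the 2/3 power.
With the ratio pinned down, the budget gives x* = I/(p_x + p_y·(y/x)) and y* = (y/x)·x*.
Numerically y/x = 0.291203, so x* = 168/(5.5 + 14·0.291203) = 17.5423 and y* = 0.291203·17.5423 = 5.1084.
At I' = 436.8: y* = 13.2818. Change: 13.2818 − 5.1084 = 8.1734.

Δy* = 8.1734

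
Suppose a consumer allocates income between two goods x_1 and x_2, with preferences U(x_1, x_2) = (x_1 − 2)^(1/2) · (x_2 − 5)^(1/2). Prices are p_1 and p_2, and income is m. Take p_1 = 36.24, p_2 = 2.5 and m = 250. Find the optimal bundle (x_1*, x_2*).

x_1* = 4.2768, x_2* = 38.004

This is Cobb-Douglas in (x_1−2, x_2−5): tangency gives 0.5·p_2·(x_2−5) = 0.5·p_1·(x_1−2).
After buying the subsistence bundle (2, 5), a share 0.5 of the remaining income goes to x_1: x_1* = 2 + 0.5·(m − 2p_1 − 5p_2)/p_1.
Discretionary income = 250 − 2·36.24 − 5·2.5 = 165.02; x_1* = 2 + 0.5·165.02/36.24 = 4.2768; x_2* = 5 + 0.5·165.02/2.5 = 38.004.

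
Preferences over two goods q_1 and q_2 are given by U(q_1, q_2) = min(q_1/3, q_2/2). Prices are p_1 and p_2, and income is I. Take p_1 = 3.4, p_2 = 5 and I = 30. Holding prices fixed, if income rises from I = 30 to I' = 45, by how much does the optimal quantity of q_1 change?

Δq_1* = 2.2277

With perfect complements, no substitution: consume in ratio q_1:q_2 = 3:2.
Budget: p_1·q_1 + p_2·(2/3)·q_1 = I, so (3·p_1 + 2·p_2)·q_1 = 3·I.
Demand: q_1*(p_1,p_2,I) = 3·I/(3·p_1 + 2·p_2), q_2* = 2·I/(3·p_1 + 2·p_2).
Here 3·3.4 + 2·5 = 20.2, giving q_1* = 4.4554.
At I' = 45: q_1* = 6.6832. Change: 6.6832 − 4.4554 = 2.2277.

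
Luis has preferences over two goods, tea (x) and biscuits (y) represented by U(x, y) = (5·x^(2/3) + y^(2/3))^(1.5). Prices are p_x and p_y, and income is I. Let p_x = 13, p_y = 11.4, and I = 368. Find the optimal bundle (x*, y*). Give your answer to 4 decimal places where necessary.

x* = 28.0162, y* = 0.3324

From the CES first-order condition, 5·(y/x)^(1/3) = p_x/p_y.
Solve for the ratio: y/x = [(1/5)·p_x/p_y]^(3).
Substitute y = (y/x)·x into the budget: x* = I/(p_x + p_y·(y/x)).
Numerically y/x = 0.011863, so x* = 368/(13 + 11.4·0.011863) = 28.0162 and y* = 0.011863·28.0162 = 0.3324.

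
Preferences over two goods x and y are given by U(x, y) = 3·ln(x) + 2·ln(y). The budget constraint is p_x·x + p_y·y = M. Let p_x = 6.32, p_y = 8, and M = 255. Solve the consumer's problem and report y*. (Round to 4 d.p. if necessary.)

y* = 12.75

The MRS is (3/2)·y/x. Set MRS = p_x/p_y.
So 3·p_y·y = 2·p_x·x; combined with the budget, a share 0.6 of income goes to x.
Demand: x*(p_x,p_y,M) = 0.6·M/p_x and y* = 0.4·M/p_y.
At p_x=6.32, p_y=8, M=255: y* = 0.4·255/8 = 12.75.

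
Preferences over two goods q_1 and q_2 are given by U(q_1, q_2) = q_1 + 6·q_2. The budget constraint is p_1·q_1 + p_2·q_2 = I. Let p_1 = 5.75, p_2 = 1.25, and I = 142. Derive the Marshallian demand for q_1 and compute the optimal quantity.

Linear utility — the consumer picks whichever good has higher MU/price: 1/5.75 = 0.1739 vs 6/1.25 = 4.8.
q_2 gives more utility per dollar, so spend all income on q_2: q_2* = I/p_2, q_1* = 0.
Numerically: q_1* = 0, q_2* = 113.6.

q_1* = 0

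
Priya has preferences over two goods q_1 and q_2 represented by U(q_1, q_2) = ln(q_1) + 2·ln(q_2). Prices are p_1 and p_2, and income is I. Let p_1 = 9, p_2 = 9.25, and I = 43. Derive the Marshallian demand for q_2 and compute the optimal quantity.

q_2* = 3.0991

Tangency: MRS = (1/2)·q_2/q_1 = p_1/p_2.
So p_2·q_2 = 2·p_1·q_1; combined with the budget, a share 1/3 of income goes to q_1.
Demand: q_1*(p_1,p_2,I) = 1/3·I/p_1 and q_2* = 2/3·I/p_2.
At p_1=9, p_2=9.25, I=43: q_2* = 2/3·43/9.25 = 3.0991.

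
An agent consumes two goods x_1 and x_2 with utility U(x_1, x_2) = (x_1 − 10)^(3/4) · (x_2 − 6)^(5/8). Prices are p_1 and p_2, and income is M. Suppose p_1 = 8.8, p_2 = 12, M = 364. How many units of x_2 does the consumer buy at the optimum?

Substituting into the budget: x_1* = 10 + 6/11·(M − 10·p_1 − 6·p_2)/p_1, and x_2* = 6 + 5/11·(…)/p_2.
Discretionary income = 364 − 10·8.8 − 6·12 = 204; x_2* = 6 + 5/11·204/12 = 13.7273.

x_2* = 13.7273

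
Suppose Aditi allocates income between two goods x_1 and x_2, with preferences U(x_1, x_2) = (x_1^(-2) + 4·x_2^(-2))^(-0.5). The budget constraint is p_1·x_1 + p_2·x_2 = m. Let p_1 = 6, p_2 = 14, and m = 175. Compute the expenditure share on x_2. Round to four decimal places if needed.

With the ratio pinned down, the budget gives x_1* = m/(p_1 + p_2·(x_2/x_1)) and x_2* = (x_2/x_1)·x_1*.
Numerically x_2/x_1 = 1.196817, so x_1* = 175/(6 + 14·1.196817) = 7.6905 and x_2* = 1.196817·7.6905 = 9.2041.
Expenditure on x_2: 14·9.2041 = 128.8572; share = 0.7363.

share on x_2 = 0.7363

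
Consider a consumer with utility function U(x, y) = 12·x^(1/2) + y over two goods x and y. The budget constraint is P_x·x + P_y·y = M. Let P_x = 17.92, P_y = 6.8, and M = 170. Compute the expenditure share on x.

share on x = 0.5464

Solve: √x = 6·P_y/P_x, so x*(P_x,P_y) = (6·P_y/P_x)², and y* = (M − P_x·x*)/P_y.
Plugging in: x* = (6·6.8/17.92)² = 5.1838, y* = 11.3393.
Expenditure on x: 17.92·5.1838 = 92.8929; share = 0.5464.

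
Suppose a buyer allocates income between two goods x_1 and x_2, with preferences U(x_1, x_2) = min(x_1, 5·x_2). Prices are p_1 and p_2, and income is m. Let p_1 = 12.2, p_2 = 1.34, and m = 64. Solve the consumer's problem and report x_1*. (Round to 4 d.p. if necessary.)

Leontief preferences: the optimum is at the kink where x_1/5 = x_2/1, i.e. x_2 = (1/5)·x_1.
Budget: p_1·x_1 + p_2·(1/5)·x_1 = m, so (5·p_1 + p_2)·x_1 = 5·m.
Demand: x_1*(p_1,p_2,m) = 5·m/(5·p_1 + p_2), x_2* = m/(5·p_1 + p_2).
Here 5·12.2 + 1.34 = 62.34, giving x_1* = 5.1331.

x_1* = 5.1331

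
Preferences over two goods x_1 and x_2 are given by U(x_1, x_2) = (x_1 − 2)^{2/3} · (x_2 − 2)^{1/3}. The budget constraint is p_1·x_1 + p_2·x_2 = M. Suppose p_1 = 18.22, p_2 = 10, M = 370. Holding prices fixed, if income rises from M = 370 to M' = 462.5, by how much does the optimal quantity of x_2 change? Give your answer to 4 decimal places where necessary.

Substituting into the budget: x_1* = 2 + 2/3·(M − 2·p_1 − 2·p_2)/p_1, and x_2* = 2 + 1/3·(…)/p_2.
Discretionary income = 370 − 2·18.22 − 2·10 = 313.56; x_2* = 2 + 1/3·313.56/10 = 12.452.
At M' = 462.5: x_2* = 15.5353. Change: 15.5353 − 12.452 = 3.0833.

Δx_2* = 3.0833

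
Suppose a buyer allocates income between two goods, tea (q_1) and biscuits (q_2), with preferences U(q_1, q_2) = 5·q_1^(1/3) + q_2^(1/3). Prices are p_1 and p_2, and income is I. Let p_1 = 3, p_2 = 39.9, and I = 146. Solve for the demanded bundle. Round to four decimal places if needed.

With the ratio pinned down, the budget gives q_1* = I/(p_1 + p_2·(q_2/q_1)) and q_2* = (q_2/q_1)·q_1*.
Numerically q_2/q_1 = 0.001844, so q_1* = 146/(3 + 39.9·0.001844) = 47.5017 and q_2* = 0.001844·47.5017 = 0.0876.

q_1* = 47.5017, q_2* = 0.0876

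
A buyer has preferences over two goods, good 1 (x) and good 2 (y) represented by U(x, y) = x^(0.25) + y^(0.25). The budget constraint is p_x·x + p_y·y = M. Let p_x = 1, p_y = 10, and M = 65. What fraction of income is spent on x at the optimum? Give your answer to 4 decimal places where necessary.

share on x = 0.683

MU_x ∝ x^(-0.75), MU_y ∝ y^(-0.75), so MRS = (y/x)^(0.75) = p_x/p_y.
Solve for the ratio: y/x = [p_x/p_y]^(4/3).
Substitute y = (y/x)·x into the budget: x* = M/(p_x + p_y·(y/x)).
Numerically y/x = 0.046416, so x* = 65/(1 + 10·0.046416) = 44.3941 and y* = 0.046416·44.3941 = 2.0606.
Expenditure on x: 1·44.3941 = 44.3941; share = 0.683.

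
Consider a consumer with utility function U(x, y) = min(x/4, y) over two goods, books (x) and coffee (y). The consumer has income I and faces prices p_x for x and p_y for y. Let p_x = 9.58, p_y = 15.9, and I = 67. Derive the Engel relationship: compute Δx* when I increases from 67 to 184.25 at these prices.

Leontief preferences: the optimum is at the kink where x/4 = y/1, i.e. y = (1/4)·x.
Budget: p_x·x + p_y·(1/4)·x = I, so (4·p_x + p_y)·x = 4·I.
Demand: x*(p_x,p_y,I) = 4·I/(4·p_x + p_y), y* = I/(4·p_x + p_y).
Here 4·9.58 + 15.9 = 54.22, giving x* = 4.9428.
At I' = 184.25: x* = 13.5928. Change: 13.5928 − 4.9428 = 8.6499.

Δx* = 8.6499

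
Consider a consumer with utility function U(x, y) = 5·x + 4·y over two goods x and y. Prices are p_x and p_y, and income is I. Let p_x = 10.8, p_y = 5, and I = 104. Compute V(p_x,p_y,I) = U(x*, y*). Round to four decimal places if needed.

V = 83.2

Linear utility — the consumer picks whichever good has higher MU/price: 5/10.8 = 0.463 vs 4/5 = 0.8.
y gives more utility per dollar, so spend all income on y: y* = I/p_y, x* = 0.
Numerically: x* = 0, y* = 20.8.
Utility at the optimum: U(0, 20.8) = 83.2.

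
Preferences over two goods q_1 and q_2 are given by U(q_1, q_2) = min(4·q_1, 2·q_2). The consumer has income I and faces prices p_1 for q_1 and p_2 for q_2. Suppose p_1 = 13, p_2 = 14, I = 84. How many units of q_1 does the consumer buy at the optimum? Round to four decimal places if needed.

q_1* = 2.0488

Demand: q_1*(p_1,p_2,I) = 2·I/(2·p_1 + 4·p_2), q_2* = 4·I/(2·p_1 + 4·p_2).
Here 2·13 + 4·14 = 82, giving q_1* = 2.0488.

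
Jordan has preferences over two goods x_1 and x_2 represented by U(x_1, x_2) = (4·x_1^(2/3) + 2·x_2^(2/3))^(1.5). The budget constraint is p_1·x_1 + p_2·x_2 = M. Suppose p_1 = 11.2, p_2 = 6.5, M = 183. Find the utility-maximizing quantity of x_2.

x_2* = 7.6204

MU_x_1 ∝ 4·x_1^(-1/3), MU_x_2 ∝ 2·x_2^(-1/3), so MRS = 2·(x_2/x_1)^(1/3) = p_1/p_2.
Solve for the ratio: x_2/x_1 = [(1/2)·p_1/p_2]^(3).
With the ratio pinned down, the budget gives x_1* = M/(p_1 + p_2·(x_2/x_1)) and x_2* = (x_2/x_1)·x_1*.
Numerically x_2/x_1 = 0.639476, so x_1* = 183/(11.2 + 6.5·0.639476) = 11.9167 and x_2* = 0.639476·11.9167 = 7.6204.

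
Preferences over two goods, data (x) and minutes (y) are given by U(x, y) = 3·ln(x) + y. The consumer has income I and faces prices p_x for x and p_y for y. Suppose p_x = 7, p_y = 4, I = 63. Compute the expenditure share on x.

MU_x = 3/x, MU_y = 1. Tangency: 3/x = p_x/p_y.
So x*(p_x,p_y) = 3·p_y/p_x, independent of income; and y* = (I − 3·p_y)/p_y.
At the given prices: x* = 3·4/7 = 1.7143, and y* = 12.75.
Expenditure on x: 7·1.7143 = 12; share = 0.1905.

share on x = 0.1905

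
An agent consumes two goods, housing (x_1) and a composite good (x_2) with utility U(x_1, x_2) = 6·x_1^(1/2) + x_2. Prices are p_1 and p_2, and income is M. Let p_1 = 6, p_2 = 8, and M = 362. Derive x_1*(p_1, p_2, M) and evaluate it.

Utility is quasi-linear in x_2; the FOC for x_1 is 3/√x_1 = p_1/p_2.
Solve: √x_1 = 3·p_2/p_1, so x_1*(p_1,p_2) = (3·p_2/p_1)², and x_2* = (M − p_1·x_1*)/p_2.
Plugging in: x_1* = (3·8/6)² = 16.

x_1* = 16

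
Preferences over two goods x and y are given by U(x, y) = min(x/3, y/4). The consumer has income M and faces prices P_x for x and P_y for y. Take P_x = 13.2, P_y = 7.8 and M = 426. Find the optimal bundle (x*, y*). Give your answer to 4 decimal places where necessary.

Leontief preferences: the optimum is at the kink where x/3 = y/4, i.e. y = (4/3)·x.
Budget: P_x·x + P_y·(4/3)·x = M, so (3·P_x + 4·P_y)·x = 3·M.
Demand: x*(P_x,P_y,M) = 3·M/(3·P_x + 4·P_y), y* = 4·M/(3·P_x + 4·P_y).
Here 3·13.2 + 4·7.8 = 70.8, giving x* = 18.0508 and y* = 24.0678.

x* = 18.0508, y* = 24.0678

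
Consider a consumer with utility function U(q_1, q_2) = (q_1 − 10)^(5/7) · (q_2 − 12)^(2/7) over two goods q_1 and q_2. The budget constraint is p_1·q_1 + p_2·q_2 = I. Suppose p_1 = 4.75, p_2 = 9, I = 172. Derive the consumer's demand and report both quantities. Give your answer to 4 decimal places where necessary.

q_1* = 12.4812, q_2* = 12.5238

This is Cobb-Douglas in (q_1−10, q_2−12): tangency gives 5/7·p_2·(q_2−12) = 2/7·p_1·(q_1−10).
Substituting into the budget: q_1* = 10 + 5/7·(I − 10·p_1 − 12·p_2)/p_1, and q_2* = 12 + 2/7·(…)/p_2.
Discretionary income = 172 − 10·4.75 − 12·9 = 16.5; q_1* = 10 + 5/7·16.5/4.75 = 12.4812; q_2* = 12 + 2/7·16.5/9 = 12.5238.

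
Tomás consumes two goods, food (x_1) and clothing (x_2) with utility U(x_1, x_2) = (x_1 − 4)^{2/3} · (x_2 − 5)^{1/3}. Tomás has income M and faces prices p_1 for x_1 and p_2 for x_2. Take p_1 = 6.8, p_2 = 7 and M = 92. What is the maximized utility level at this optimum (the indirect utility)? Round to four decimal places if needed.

V = 2.2966

This is Cobb-Douglas in (x_1−4, x_2−5): tangency gives 2/3·p_2·(x_2−5) = 1/3·p_1·(x_1−4).
Substituting into the budget: x_1* = 4 + 2/3·(M − 4·p_1 − 5·p_2)/p_1, and x_2* = 5 + 1/3·(…)/p_2.
Discretionary income = 92 − 4·6.8 − 5·7 = 29.8; x_1* = 4 + 2/3·29.8/6.8 = 6.9216; x_2* = 5 + 1/3·29.8/7 = 6.419.
Utility at the optimum: U(6.9216, 6.419) = 2.2966.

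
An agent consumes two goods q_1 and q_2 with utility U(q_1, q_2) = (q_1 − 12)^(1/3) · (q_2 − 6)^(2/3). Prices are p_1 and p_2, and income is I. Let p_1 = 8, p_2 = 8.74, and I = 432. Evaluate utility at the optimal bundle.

MRS = (1/2)·(q_2−6)/(q_1−12). Tangency with p_1/p_2 gives q_2−6 = 2·(p_1/p_2)·(q_1−12).
After buying the subsistence bundle (12, 6), a share 1/3 of the remaining income goes to q_1: q_1* = 12 + 1/3·(I − 12p_1 − 6p_2)/p_1.
Discretionary income = 432 − 12·8 − 6·8.74 = 283.56; q_1* = 12 + 1/3·283.56/8 = 23.815; q_2* = 6 + 2/3·283.56/8.74 = 27.6293.
Utility at the optimum: U(23.815, 27.6293) = 17.681.

V = 17.681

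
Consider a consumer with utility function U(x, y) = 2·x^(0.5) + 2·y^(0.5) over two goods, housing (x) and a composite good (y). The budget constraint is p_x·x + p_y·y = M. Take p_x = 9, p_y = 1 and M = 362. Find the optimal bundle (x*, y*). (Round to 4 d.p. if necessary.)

x* = 4.0222, y* = 325.8

Numerically y/x = 81, so x* = 362/(9 + 1·81) = 4.0222 and y* = 81·4.0222 = 325.8.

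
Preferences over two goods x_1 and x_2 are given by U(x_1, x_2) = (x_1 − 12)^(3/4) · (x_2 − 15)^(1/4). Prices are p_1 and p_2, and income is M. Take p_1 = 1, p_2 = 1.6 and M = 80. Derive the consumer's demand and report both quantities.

This is Cobb-Douglas in (x_1−12, x_2−15): tangency gives 0.75·p_2·(x_2−15) = 0.25·p_1·(x_1−12).
After buying the subsistence bundle (12, 15), a share 0.75 of the remaining income goes to x_1: x_1* = 12 + 0.75·(M − 12p_1 − 15p_2)/p_1.
Discretionary income = 80 − 12·1 − 15·1.6 = 44; x_1* = 12 + 0.75·44/1 = 45; x_2* = 15 + 0.25·44/1.6 = 21.875.

x_1* = 45, x_2* = 21.875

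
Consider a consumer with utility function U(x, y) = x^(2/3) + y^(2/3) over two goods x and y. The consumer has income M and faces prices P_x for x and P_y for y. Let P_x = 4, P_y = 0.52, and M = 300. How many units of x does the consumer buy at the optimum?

x* = 1.2464

From the CES first-order condition, (y/x)^(1/3) = P_x/P_y.
Solve for the ratio: y/x = [P_x/P_y]^(3).
Substitute y = (y/x)·x into the budget: x* = M/(P_x + P_y·(y/x)).
Numerically y/x = 455.166136, so x* = 300/(4 + 0.52·455.166136) = 1.2464.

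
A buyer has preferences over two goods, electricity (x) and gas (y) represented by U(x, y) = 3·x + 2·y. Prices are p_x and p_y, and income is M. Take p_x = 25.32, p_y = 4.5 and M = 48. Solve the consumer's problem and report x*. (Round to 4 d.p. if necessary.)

x* = 0

Perfect substitutes: compare marginal utility per dollar. 3/p_x vs 2/p_y → 0.1185 vs 0.4444.
y gives more utility per dollar, so spend all income on y: y* = M/p_y, x* = 0.
Numerically: x* = 0, y* = 10.6667.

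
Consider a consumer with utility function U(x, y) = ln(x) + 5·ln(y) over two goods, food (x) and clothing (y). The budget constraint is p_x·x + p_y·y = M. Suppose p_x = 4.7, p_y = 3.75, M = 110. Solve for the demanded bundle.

At p_x=4.7, p_y=3.75, M=110: x* = 1/6·110/4.7 = 3.9007, y* = 24.4444.

x* = 3.9007, y* = 24.4444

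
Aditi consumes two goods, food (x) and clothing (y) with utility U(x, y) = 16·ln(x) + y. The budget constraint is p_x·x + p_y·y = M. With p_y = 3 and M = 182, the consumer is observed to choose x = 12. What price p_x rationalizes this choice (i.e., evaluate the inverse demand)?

MU_x = 16/x, MU_y = 1. Tangency: 16/x = p_x/p_y.
So x*(p_x,p_y) = 16·p_y/p_x, independent of income; and y* = (M − 16·p_y)/p_y.
Set x* = 12 in the demand function and solve for p_x: p_x = 4.

p_x = 4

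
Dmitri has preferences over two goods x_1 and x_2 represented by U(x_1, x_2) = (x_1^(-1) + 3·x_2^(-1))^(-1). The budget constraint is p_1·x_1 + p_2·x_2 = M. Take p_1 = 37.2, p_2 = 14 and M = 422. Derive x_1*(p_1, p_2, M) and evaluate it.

MRS = MU_x_1/MU_x_2 = (1/3)·(x_2/x_1)^(2). Set equal to p_1/p_2.
Solve for the ratio: x_2/x_1 = [3·p_1/p_2]^(0.5).
Substitute x_2 = (x_2/x_1)·x_1 into the budget: x_1* = M/(p_1 + p_2·(x_2/x_1)).
Numerically x_2/x_1 = 2.823372, so x_1* = 422/(37.2 + 14·2.823372) = 5.5.

x_1* = 5.5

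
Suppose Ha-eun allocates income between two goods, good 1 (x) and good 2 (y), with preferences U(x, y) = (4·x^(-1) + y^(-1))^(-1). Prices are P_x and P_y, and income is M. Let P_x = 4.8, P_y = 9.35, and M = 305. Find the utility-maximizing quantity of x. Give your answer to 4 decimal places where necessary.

x* = 37.425

From the CES first-order condition, 4·(y/x)^(2) = P_x/P_y.
Solve for the ratio: y/x = [(1/4)·P_x/P_y]^(0.5).
Substitute y = (y/x)·x into the budget: x* = M/(P_x + P_y·(y/x)).
Numerically y/x = 0.358249, so x* = 305/(4.8 + 9.35·0.358249) = 37.425.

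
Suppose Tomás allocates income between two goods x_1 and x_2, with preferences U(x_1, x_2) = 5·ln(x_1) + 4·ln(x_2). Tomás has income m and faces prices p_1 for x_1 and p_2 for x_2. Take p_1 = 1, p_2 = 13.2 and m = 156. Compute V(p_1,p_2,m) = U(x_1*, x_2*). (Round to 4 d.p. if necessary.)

The MRS is (5/4)·x_2/x_1. Set MRS = p_1/p_2.
Rearranging, p_2·x_2 = (4/5)·p_1·x_1. Substituting into the budget gives p_1·x_1·(1 + (4/5)) = m.
Demand: x_1*(p_1,p_2,m) = 5/9·m/p_1 and x_2* = 4/9·m/p_2.
At p_1=1, p_2=13.2, m=156: x_1* = 5/9·156/1 = 86.6667, x_2* = 5.2525.
Utility at the optimum: U(86.6667, 5.2525) = 28.9452.

V = 28.9452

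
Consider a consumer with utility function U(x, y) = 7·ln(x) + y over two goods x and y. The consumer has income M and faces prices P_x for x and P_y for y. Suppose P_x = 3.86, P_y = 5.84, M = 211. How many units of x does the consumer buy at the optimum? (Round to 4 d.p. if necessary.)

x* = 10.5907

At the given prices: x* = 7·5.84/3.86 = 10.5907.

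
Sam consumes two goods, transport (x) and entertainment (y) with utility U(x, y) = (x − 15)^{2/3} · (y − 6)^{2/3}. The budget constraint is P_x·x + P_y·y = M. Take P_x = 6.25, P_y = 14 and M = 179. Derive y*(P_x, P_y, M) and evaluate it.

y* = 6.0446

MRS = (y−6)/(x−15). Tangency with P_x/P_y gives y−6 = (P_x/P_y)·(x−15).
After buying the subsistence bundle (15, 6), a share 0.5 of the remaining income goes to x: x* = 15 + 0.5·(M − 15P_x − 6P_y)/P_x.
Discretionary income = 179 − 15·6.25 − 6·14 = 1.25; y* = 6 + 0.5·1.25/14 = 6.0446.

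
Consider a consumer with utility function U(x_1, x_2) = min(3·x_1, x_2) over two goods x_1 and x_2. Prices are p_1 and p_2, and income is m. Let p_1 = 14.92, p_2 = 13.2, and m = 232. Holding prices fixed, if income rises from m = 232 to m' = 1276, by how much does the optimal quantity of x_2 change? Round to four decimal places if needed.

With perfect complements, no substitution: consume in ratio x_1:x_2 = 1:3.
Budget: p_1·x_1 + p_2·3·x_1 = m, so (p_1 + 3·p_2)·x_1 = m.
Demand: x_1*(p_1,p_2,m) = m/(p_1 + 3·p_2), x_2* = 3·m/(p_1 + 3·p_2).
Here 14.92 + 3·13.2 = 54.52, giving x_2* = 12.766.
At m' = 1276: x_2* = 70.2128. Change: 70.2128 − 12.766 = 57.4468.

Δx_2* = 57.4468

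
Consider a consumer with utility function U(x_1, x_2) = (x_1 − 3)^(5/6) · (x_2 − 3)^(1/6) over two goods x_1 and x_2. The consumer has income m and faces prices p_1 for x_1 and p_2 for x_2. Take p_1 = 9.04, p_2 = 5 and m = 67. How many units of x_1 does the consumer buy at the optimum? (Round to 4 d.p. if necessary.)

x_1* = 5.2935

This is Cobb-Douglas in (x_1−3, x_2−3): tangency gives 5/6·p_2·(x_2−3) = 1/6·p_1·(x_1−3).
After buying the subsistence bundle (3, 3), a share 5/6 of the remaining income goes to x_1: x_1* = 3 + 5/6·(m − 3p_1 − 3p_2)/p_1.
Discretionary income = 67 − 3·9.04 − 3·5 = 24.88; x_1* = 3 + 5/6·24.88/9.04 = 5.2935.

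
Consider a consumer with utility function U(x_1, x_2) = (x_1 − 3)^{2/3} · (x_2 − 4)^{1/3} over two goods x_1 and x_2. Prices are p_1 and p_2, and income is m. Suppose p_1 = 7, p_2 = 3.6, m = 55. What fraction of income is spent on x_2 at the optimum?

Let x_1' = x_1−3, x_2' = x_2−4. MRS = 2·x_2'/x_1' = p_1/p_2.
After buying the subsistence bundle (3, 4), a share 2/3 of the remaining income goes to x_1: x_1* = 3 + 2/3·(m − 3p_1 − 4p_2)/p_1.
Discretionary income = 55 − 3·7 − 4·3.6 = 19.6; x_1* = 3 + 2/3·19.6/7 = 4.8667; x_2* = 4 + 1/3·19.6/3.6 = 5.8148.
Expenditure on x_2: 3.6·5.8148 = 20.9333; share = 0.3806.

share on x_2 = 0.3806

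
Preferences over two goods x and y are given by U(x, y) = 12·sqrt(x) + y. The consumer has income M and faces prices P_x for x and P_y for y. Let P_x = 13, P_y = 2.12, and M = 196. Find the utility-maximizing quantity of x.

Set MRS = P_x/P_y: 6·x^(−1/2) = P_x/P_y.
Solve: √x = 6·P_y/P_x, so x*(P_x,P_y) = (6·P_y/P_x)², and y* = (M − P_x·x*)/P_y.
Plugging in: x* = (6·2.12/13)² = 0.9574.

x* = 0.9574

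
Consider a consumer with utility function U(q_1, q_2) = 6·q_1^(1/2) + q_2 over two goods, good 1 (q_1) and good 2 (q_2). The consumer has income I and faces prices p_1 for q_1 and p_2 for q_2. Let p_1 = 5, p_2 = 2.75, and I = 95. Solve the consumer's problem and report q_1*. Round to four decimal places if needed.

q_1* = 2.7225

Set MRS = p_1/p_2: 3·q_1^(−1/2) = p_1/p_2.
Solve: √q_1 = 3·p_2/p_1, so q_1*(p_1,p_2) = (3·p_2/p_1)², and q_2* = (I − p_1·q_1*)/p_2.
Plugging in: q_1* = (3·2.75/5)² = 2.7225.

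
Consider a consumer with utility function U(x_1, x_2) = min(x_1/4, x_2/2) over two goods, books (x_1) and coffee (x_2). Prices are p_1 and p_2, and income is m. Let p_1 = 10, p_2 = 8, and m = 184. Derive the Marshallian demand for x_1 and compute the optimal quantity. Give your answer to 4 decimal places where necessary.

x_1* = 13.1429

Demand: x_1*(p_1,p_2,m) = 4·m/(4·p_1 + 2·p_2), x_2* = 2·m/(4·p_1 + 2·p_2).
Here 4·10 + 2·8 = 56, giving x_1* = 13.1429.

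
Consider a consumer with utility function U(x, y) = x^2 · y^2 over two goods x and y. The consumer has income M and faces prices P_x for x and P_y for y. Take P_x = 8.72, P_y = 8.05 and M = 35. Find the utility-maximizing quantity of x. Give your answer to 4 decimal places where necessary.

Tangency: MRS = y/x = P_x/P_y.
So 2·P_y·y = 2·P_x·x; combined with the budget, a share 0.5 of income goes to x.
Demand: x*(P_x,P_y,M) = 0.5·M/P_x and y* = 0.5·M/P_y.
At P_x=8.72, P_y=8.05, M=35: x* = 0.5·35/8.72 = 2.0069.

x* = 2.0069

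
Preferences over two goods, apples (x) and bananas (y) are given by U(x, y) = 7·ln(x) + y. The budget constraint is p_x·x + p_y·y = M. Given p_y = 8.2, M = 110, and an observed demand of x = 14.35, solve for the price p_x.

p_x = 4

MU_x = 7/x, MU_y = 1. Tangency: 7/x = p_x/p_y.
So x*(p_x,p_y) = 7·p_y/p_x, independent of income; and y* = (M − 7·p_y)/p_y.
Set x* = 14.35 in the demand function and solve for p_x: p_x = 4.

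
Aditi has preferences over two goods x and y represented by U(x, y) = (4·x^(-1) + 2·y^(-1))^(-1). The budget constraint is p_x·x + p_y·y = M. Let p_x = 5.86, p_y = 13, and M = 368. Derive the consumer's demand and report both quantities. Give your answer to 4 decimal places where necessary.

x* = 30.5858, y* = 14.5205

MU_x ∝ 4·x^(-2), MU_y ∝ 2·y^(-2), so MRS = 2·(y/x)^(2) = p_x/p_y.
Solve for the ratio: y/x = [(1/2)·p_x/p_y]^(0.5).
Substitute y = (y/x)·x into the budget: x* = M/(p_x + p_y·(y/x)).
Numerically y/x = 0.474747, so x* = 368/(5.86 + 13·0.474747) = 30.5858 and y* = 0.474747·30.5858 = 14.5205.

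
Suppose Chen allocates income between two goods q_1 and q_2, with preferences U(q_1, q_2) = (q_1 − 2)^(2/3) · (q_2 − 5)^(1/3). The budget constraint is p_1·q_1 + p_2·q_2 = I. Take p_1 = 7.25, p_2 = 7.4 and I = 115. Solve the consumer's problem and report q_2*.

q_2* = 7.8604

Let q_1' = q_1−2, q_2' = q_2−5. MRS = 2·q_2'/q_1' = p_1/p_2.
After buying the subsistence bundle (2, 5), a share 2/3 of the remaining income goes to q_1: q_1* = 2 + 2/3·(I − 2p_1 − 5p_2)/p_1.
Discretionary income = 115 − 2·7.25 − 5·7.4 = 63.5; q_2* = 5 + 1/3·63.5/7.4 = 7.8604.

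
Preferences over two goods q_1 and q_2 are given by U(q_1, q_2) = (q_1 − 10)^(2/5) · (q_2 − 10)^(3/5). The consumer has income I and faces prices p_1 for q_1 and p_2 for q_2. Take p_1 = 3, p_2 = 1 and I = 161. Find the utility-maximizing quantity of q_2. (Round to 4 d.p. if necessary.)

q_2* = 82.6

This is Cobb-Douglas in (q_1−10, q_2−10): tangency gives 0.4·p_2·(q_2−10) = 0.6·p_1·(q_1−10).
After buying the subsistence bundle (10, 10), a share 0.4 of the remaining income goes to q_1: q_1* = 10 + 0.4·(I − 10p_1 − 10p_2)/p_1.
Discretionary income = 161 − 10·3 − 10·1 = 121; q_2* = 10 + 0.6·121/1 = 82.6.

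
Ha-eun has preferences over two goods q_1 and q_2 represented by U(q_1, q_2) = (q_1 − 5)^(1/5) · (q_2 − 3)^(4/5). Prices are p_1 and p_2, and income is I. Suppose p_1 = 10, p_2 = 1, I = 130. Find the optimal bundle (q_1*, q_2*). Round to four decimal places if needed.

Substituting into the budget: q_1* = 5 + 0.2·(I − 5·p_1 − 3·p_2)/p_1, and q_2* = 3 + 0.8·(…)/p_2.
Discretionary income = 130 − 5·10 − 3·1 = 77; q_1* = 5 + 0.2·77/10 = 6.54; q_2* = 3 + 0.8·77/1 = 64.6.

q_1* = 6.54, q_2* = 64.6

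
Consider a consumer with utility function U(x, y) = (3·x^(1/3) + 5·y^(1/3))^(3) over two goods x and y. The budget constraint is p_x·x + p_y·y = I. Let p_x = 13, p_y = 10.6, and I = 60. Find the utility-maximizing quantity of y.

y* = 3.9871

From the CES first-order condition, (3/5)·(y/x)^(2/3) = p_x/p_y.
Solve for the ratio: y/x = [(5/3)·p_x/p_y]^(1.5).
With the ratio pinned down, the budget gives x* = I/(p_x + p_y·(y/x)) and y* = (y/x)·x*.
Numerically y/x = 2.922331, so x* = 60/(13 + 10.6·2.922331) = 1.3644 and y* = 2.922331·1.3644 = 3.9871.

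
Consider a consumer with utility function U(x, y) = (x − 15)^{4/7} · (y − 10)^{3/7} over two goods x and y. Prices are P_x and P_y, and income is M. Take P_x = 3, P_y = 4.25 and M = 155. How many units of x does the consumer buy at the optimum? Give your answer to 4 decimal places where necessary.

MRS = (4/3)·(y−10)/(x−15). Tangency with P_x/P_y gives y−10 = (3/4)·(P_x/P_y)·(x−15).
Substituting into the budget: x* = 15 + 4/7·(M − 15·P_x − 10·P_y)/P_x, and y* = 10 + 3/7·(…)/P_y.
Discretionary income = 155 − 15·3 − 10·4.25 = 67.5; x* = 15 + 4/7·67.5/3 = 27.8571.

x* = 27.8571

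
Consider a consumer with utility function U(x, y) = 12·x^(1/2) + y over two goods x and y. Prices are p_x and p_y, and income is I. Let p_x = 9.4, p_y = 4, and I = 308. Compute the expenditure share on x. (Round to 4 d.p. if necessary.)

share on x = 0.1989

Plugging in: x* = (6·4/9.4)² = 6.5188, y* = 61.6809.
Expenditure on x: 9.4·6.5188 = 61.2766; share = 0.1989.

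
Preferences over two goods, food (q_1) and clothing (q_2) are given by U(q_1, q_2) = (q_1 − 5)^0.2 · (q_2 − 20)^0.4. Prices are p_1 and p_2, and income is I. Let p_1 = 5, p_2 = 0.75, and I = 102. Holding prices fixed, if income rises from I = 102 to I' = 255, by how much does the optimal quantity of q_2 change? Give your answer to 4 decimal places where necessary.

Δq_2* = 136

Let q_1' = q_1−5, q_2' = q_2−20. MRS = (1/2)·q_2'/q_1' = p_1/p_2.
After buying the subsistence bundle (5, 20), a share 1/3 of the remaining income goes to q_1: q_1* = 5 + 1/3·(I − 5p_1 − 20p_2)/p_1.
Discretionary income = 102 − 5·5 − 20·0.75 = 62; q_2* = 20 + 2/3·62/0.75 = 75.1111.
At I' = 255: q_2* = 211.1111. Change: 211.1111 − 75.1111 = 136.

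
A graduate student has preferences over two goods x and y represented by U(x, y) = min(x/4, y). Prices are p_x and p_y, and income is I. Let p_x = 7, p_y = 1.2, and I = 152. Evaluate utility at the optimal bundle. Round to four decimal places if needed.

V = 5.2055

Leontief preferences: the optimum is at the kink where x/4 = y/1, i.e. y = (1/4)·x.
Budget: p_x·x + p_y·(1/4)·x = I, so (4·p_x + p_y)·x = 4·I.
Demand: x*(p_x,p_y,I) = 4·I/(4·p_x + p_y), y* = I/(4·p_x + p_y).
Here 4·7 + 1.2 = 29.2, giving x* = 20.8219 and y* = 5.2055.
Utility at the optimum: U(20.8219, 5.2055) = 5.2055.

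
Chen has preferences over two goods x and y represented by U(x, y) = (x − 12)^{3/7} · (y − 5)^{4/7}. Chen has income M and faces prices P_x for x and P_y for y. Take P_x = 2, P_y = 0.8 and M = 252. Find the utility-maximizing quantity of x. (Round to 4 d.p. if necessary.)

x* = 60

Discretionary income = 252 − 12·2 − 5·0.8 = 224; x* = 12 + 3/7·224/2 = 60.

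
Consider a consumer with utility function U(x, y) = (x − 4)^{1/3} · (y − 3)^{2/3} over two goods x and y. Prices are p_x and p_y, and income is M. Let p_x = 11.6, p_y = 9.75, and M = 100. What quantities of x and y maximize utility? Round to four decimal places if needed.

This is Cobb-Douglas in (x−4, y−3): tangency gives 1/3·p_y·(y−3) = 2/3·p_x·(x−4).
After buying the subsistence bundle (4, 3), a share 1/3 of the remaining income goes to x: x* = 4 + 1/3·(M − 4p_x − 3p_y)/p_x.
Discretionary income = 100 − 4·11.6 − 3·9.75 = 24.35; x* = 4 + 1/3·24.35/11.6 = 4.6997; y* = 3 + 2/3·24.35/9.75 = 4.665.

x* = 4.6997, y* = 4.665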